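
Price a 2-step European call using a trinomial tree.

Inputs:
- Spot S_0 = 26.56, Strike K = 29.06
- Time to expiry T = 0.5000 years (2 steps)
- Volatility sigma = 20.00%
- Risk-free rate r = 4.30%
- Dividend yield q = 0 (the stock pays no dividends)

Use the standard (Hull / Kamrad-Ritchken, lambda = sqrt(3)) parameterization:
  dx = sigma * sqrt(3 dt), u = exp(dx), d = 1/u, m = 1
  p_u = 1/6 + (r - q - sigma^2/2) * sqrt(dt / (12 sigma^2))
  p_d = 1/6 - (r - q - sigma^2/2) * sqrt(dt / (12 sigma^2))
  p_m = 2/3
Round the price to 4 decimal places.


dt = T/N = 0.250000; dx = sigma*sqrt(3*dt) = 0.173205
u = exp(dx) = 1.189110; d = 1/u = 0.840965
p_u = 0.183265, p_m = 0.666667, p_d = 0.150068
Discount per step: exp(-r*dt) = 0.989308
Stock lattice S(k, j) with j the centered position index:
  k=0: S(0,+0) = 26.5600
  k=1: S(1,-1) = 22.3360; S(1,+0) = 26.5600; S(1,+1) = 31.5828
  k=2: S(2,-2) = 18.7838; S(2,-1) = 22.3360; S(2,+0) = 26.5600; S(2,+1) = 31.5828; S(2,+2) = 37.5554
Terminal payoffs V(N, j) = max(S_T - K, 0):
  V(2,-2) = 0.000000; V(2,-1) = 0.000000; V(2,+0) = 0.000000; V(2,+1) = 2.522760; V(2,+2) = 8.495374
Backward induction: V(k, j) = exp(-r*dt) * [p_u * V(k+1, j+1) + p_m * V(k+1, j) + p_d * V(k+1, j-1)]
  V(1,-1) = exp(-r*dt) * [p_u*0.000000 + p_m*0.000000 + p_d*0.000000] = 0.000000
  V(1,+0) = exp(-r*dt) * [p_u*2.522760 + p_m*0.000000 + p_d*0.000000] = 0.457391
  V(1,+1) = exp(-r*dt) * [p_u*8.495374 + p_m*2.522760 + p_d*0.000000] = 3.204119
  V(0,+0) = exp(-r*dt) * [p_u*3.204119 + p_m*0.457391 + p_d*0.000000] = 0.882593

Answer: Price = V(0,0) = 0.8826


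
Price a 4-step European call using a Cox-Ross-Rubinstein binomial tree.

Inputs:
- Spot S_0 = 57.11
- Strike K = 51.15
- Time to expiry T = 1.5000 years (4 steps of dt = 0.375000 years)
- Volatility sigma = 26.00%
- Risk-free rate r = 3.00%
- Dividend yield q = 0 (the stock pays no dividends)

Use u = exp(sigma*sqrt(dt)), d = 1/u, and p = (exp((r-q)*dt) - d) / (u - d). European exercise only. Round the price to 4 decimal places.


Answer: Price = V(0,0) = 11.8438

Derivation:
dt = T/N = 0.375000
u = exp(sigma*sqrt(dt)) = 1.172592; d = 1/u = 0.852811
p = (exp((r-q)*dt) - d) / (u - d) = 0.495659
Discount per step: exp(-r*dt) = 0.988813
Stock lattice S(k, i) with i counting down-moves:
  k=0: S(0,0) = 57.1100
  k=1: S(1,0) = 66.9667; S(1,1) = 48.7041
  k=2: S(2,0) = 78.5247; S(2,1) = 57.1100; S(2,2) = 41.5354
  k=3: S(3,0) = 92.0774; S(3,1) = 66.9667; S(3,2) = 48.7041; S(3,3) = 35.4218
  k=4: S(4,0) = 107.9693; S(4,1) = 78.5247; S(4,2) = 57.1100; S(4,3) = 41.5354; S(4,4) = 30.2082
Terminal payoffs V(N, i) = max(S_T - K, 0):
  V(4,0) = 56.819261; V(4,1) = 27.374674; V(4,2) = 5.960000; V(4,3) = 0.000000; V(4,4) = 0.000000
Backward induction: V(k, i) = exp(-r*dt) * [p * V(k+1, i) + (1-p) * V(k+1, i+1)].
  V(3,0) = exp(-r*dt) * [p*56.819261 + (1-p)*27.374674] = 41.499632
  V(3,1) = exp(-r*dt) * [p*27.374674 + (1-p)*5.960000] = 16.388952
  V(3,2) = exp(-r*dt) * [p*5.960000 + (1-p)*0.000000] = 2.921078
  V(3,3) = exp(-r*dt) * [p*0.000000 + (1-p)*0.000000] = 0.000000
  V(2,0) = exp(-r*dt) * [p*41.499632 + (1-p)*16.388952] = 28.512699
  V(2,1) = exp(-r*dt) * [p*16.388952 + (1-p)*2.921078] = 9.489190
  V(2,2) = exp(-r*dt) * [p*2.921078 + (1-p)*0.000000] = 1.431660
  V(1,0) = exp(-r*dt) * [p*28.512699 + (1-p)*9.489190] = 18.706718
  V(1,1) = exp(-r*dt) * [p*9.489190 + (1-p)*1.431660] = 5.364750
  V(0,0) = exp(-r*dt) * [p*18.706718 + (1-p)*5.364750] = 11.843817


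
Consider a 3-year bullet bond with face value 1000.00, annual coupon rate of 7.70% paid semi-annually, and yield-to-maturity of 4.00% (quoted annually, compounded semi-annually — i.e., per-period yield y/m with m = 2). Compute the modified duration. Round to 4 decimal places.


Answer: Modified duration = 2.6962

Derivation:
Coupon per period c = face * coupon_rate / m = 38.500000
Periods per year m = 2; per-period yield y/m = 0.020000
Number of cashflows N = 6
Cashflows (t years, CF_t, discount factor 1/(1+y/m)^(m*t), PV):
  t = 0.5000: CF_t = 38.500000, DF = 0.980392, PV = 37.745098
  t = 1.0000: CF_t = 38.500000, DF = 0.961169, PV = 37.004998
  t = 1.5000: CF_t = 38.500000, DF = 0.942322, PV = 36.279410
  t = 2.0000: CF_t = 38.500000, DF = 0.923845, PV = 35.568049
  t = 2.5000: CF_t = 38.500000, DF = 0.905731, PV = 34.870636
  t = 3.0000: CF_t = 1038.500000, DF = 0.887971, PV = 922.158280
Price P = sum_t PV_t = 1103.626471
First compute Macaulay numerator sum_t t * PV_t:
  t * PV_t at t = 0.5000: 18.872549
  t * PV_t at t = 1.0000: 37.004998
  t * PV_t at t = 1.5000: 54.419115
  t * PV_t at t = 2.0000: 71.136098
  t * PV_t at t = 2.5000: 87.176590
  t * PV_t at t = 3.0000: 2766.474841
Macaulay duration D = 3035.084191 / 1103.626471 = 2.750101
Modified duration = D / (1 + y/m) = 2.750101 / (1 + 0.020000) = 2.696177


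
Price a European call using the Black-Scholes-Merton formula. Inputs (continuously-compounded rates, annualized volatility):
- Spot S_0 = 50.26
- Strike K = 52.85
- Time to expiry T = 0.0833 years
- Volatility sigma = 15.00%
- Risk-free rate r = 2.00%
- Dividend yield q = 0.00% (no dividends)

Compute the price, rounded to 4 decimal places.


Answer: Price = 0.1464

Derivation:
d1 = (ln(S/K) + (r - q + 0.5*sigma^2) * T) / (sigma * sqrt(T)) = -1.10053555
d2 = d1 - sigma * sqrt(T) = -1.14382816
exp(-rT) = 0.99833539; exp(-qT) = 1.00000000
C = S_0 * exp(-qT) * N(d1) - K * exp(-rT) * N(d2)
N(d1) = 0.13554943; N(d2) = 0.12634746
C = 50.2600 * 1.00000000 * 0.13554943 - 52.8500 * 0.99833539 * 0.12634746 = 0.1464


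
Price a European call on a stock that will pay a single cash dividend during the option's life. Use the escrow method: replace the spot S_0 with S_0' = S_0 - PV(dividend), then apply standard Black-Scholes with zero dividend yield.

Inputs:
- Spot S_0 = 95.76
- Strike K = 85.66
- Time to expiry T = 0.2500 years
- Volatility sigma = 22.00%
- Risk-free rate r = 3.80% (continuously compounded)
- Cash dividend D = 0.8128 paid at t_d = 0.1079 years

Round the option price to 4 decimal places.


PV(D) = D * exp(-r * t_d) = 0.8128 * 0.99590819 = 0.80947418
S_0' = S_0 - PV(D) = 95.7600 - 0.80947418 = 94.95052582
d1 = (ln(S_0'/K) + (r + sigma^2/2)*T) / (sigma*sqrt(T)) = 1.07745457
d2 = d1 - sigma*sqrt(T) = 0.96745457
exp(-rT) = 0.99054498
N(d1) = 0.85936138; N(d2) = 0.83334158
C = S_0' * N(d1) - K * exp(-rT) * N(d2) = 94.95052582 * 0.85936138 - 85.6600 * 0.99054498 * 0.83334158 = 10.8877

Answer: Price = 10.8877


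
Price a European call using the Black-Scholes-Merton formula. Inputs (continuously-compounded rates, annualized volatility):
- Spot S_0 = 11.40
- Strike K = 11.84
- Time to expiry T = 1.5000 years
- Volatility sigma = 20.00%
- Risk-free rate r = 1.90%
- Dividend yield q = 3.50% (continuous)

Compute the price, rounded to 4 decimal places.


d1 = (ln(S/K) + (r - q + 0.5*sigma^2) * T) / (sigma * sqrt(T)) = -0.13010985
d2 = d1 - sigma * sqrt(T) = -0.37505882
exp(-rT) = 0.97190229; exp(-qT) = 0.94885432
C = S_0 * exp(-qT) * N(d1) - K * exp(-rT) * N(d2)
N(d1) = 0.44823976; N(d2) = 0.35380836
C = 11.4000 * 0.94885432 * 0.44823976 - 11.8400 * 0.97190229 * 0.35380836 = 0.7772

Answer: Price = 0.7772


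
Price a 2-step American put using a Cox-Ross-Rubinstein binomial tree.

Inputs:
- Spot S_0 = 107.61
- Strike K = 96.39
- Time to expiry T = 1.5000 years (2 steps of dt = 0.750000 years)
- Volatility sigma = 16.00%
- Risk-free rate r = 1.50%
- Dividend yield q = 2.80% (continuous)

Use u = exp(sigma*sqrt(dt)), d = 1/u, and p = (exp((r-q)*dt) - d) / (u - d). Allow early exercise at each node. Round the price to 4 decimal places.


Answer: Price = V(0,0) = 4.7014

Derivation:
dt = T/N = 0.750000
u = exp(sigma*sqrt(dt)) = 1.148623; d = 1/u = 0.870607
p = (exp((r-q)*dt) - d) / (u - d) = 0.430515
Discount per step: exp(-r*dt) = 0.988813
Stock lattice S(k, i) with i counting down-moves:
  k=0: S(0,0) = 107.6100
  k=1: S(1,0) = 123.6033; S(1,1) = 93.6861
  k=2: S(2,0) = 141.9737; S(2,1) = 107.6100; S(2,2) = 81.5638
Terminal payoffs V(N, i) = max(K - S_T, 0):
  V(2,0) = 0.000000; V(2,1) = 0.000000; V(2,2) = 14.826207
Backward induction: V(k, i) = exp(-r*dt) * [p * V(k+1, i) + (1-p) * V(k+1, i+1)]; then take max(V_cont, immediate exercise) for American.
  V(1,0) = exp(-r*dt) * [p*0.000000 + (1-p)*0.000000] = 0.000000; exercise = 0.000000; V(1,0) = max -> 0.000000
  V(1,1) = exp(-r*dt) * [p*0.000000 + (1-p)*14.826207] = 8.348851; exercise = 2.703930; V(1,1) = max -> 8.348851
  V(0,0) = exp(-r*dt) * [p*0.000000 + (1-p)*8.348851] = 4.701359; exercise = 0.000000; V(0,0) = max -> 4.701359


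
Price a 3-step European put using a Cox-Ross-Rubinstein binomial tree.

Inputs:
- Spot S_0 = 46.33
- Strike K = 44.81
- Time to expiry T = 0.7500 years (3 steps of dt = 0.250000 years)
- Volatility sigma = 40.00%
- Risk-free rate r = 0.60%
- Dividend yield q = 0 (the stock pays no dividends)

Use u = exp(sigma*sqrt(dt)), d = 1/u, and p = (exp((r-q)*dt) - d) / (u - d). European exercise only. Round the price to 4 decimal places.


dt = T/N = 0.250000
u = exp(sigma*sqrt(dt)) = 1.221403; d = 1/u = 0.818731
p = (exp((r-q)*dt) - d) / (u - d) = 0.453894
Discount per step: exp(-r*dt) = 0.998501
Stock lattice S(k, i) with i counting down-moves:
  k=0: S(0,0) = 46.3300
  k=1: S(1,0) = 56.5876; S(1,1) = 37.9318
  k=2: S(2,0) = 69.1162; S(2,1) = 46.3300; S(2,2) = 31.0559
  k=3: S(3,0) = 84.4188; S(3,1) = 56.5876; S(3,2) = 37.9318; S(3,3) = 25.4264
Terminal payoffs V(N, i) = max(K - S_T, 0):
  V(3,0) = 0.000000; V(3,1) = 0.000000; V(3,2) = 6.878204; V(3,3) = 19.383557
Backward induction: V(k, i) = exp(-r*dt) * [p * V(k+1, i) + (1-p) * V(k+1, i+1)].
  V(2,0) = exp(-r*dt) * [p*0.000000 + (1-p)*0.000000] = 0.000000
  V(2,1) = exp(-r*dt) * [p*0.000000 + (1-p)*6.878204] = 3.750599
  V(2,2) = exp(-r*dt) * [p*6.878204 + (1-p)*19.383557] = 13.686908
  V(1,0) = exp(-r*dt) * [p*0.000000 + (1-p)*3.750599] = 2.045155
  V(1,1) = exp(-r*dt) * [p*3.750599 + (1-p)*13.686908] = 9.163123
  V(0,0) = exp(-r*dt) * [p*2.045155 + (1-p)*9.163123] = 5.923429

Answer: Price = V(0,0) = 5.9234


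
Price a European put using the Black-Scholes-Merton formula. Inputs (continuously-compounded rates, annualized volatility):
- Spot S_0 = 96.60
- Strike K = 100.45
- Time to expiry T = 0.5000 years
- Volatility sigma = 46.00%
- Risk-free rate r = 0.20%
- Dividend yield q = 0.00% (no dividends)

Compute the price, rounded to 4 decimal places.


d1 = (ln(S/K) + (r - q + 0.5*sigma^2) * T) / (sigma * sqrt(T)) = 0.04555812
d2 = d1 - sigma * sqrt(T) = -0.27971100
exp(-rT) = 0.99900050; exp(-qT) = 1.00000000
P = K * exp(-rT) * N(-d2) - S_0 * exp(-qT) * N(-d1)
N(-d1) = 0.48183122; N(-d2) = 0.61015038
P = 100.4500 * 0.99900050 * 0.61015038 - 96.6000 * 1.00000000 * 0.48183122 = 14.6835

Answer: Price = 14.6835


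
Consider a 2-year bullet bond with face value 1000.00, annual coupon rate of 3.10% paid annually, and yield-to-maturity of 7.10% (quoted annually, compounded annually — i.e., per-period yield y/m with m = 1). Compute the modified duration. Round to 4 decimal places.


Coupon per period c = face * coupon_rate / m = 31.000000
Periods per year m = 1; per-period yield y/m = 0.071000
Number of cashflows N = 2
Cashflows (t years, CF_t, discount factor 1/(1+y/m)^(m*t), PV):
  t = 1.0000: CF_t = 31.000000, DF = 0.933707, PV = 28.944911
  t = 2.0000: CF_t = 1031.000000, DF = 0.871808, PV = 898.834479
Price P = sum_t PV_t = 927.779391
First compute Macaulay numerator sum_t t * PV_t:
  t * PV_t at t = 1.0000: 28.944911
  t * PV_t at t = 2.0000: 1797.668959
Macaulay duration D = 1826.613870 / 927.779391 = 1.968802
Modified duration = D / (1 + y/m) = 1.968802 / (1 + 0.071000) = 1.838284

Answer: Modified duration = 1.8383


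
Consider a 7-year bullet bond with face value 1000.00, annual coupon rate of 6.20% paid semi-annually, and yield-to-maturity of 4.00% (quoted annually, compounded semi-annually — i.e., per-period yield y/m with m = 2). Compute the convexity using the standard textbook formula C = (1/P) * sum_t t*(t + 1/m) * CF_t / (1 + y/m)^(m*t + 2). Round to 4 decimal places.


Answer: Convexity = 39.7097

Derivation:
Coupon per period c = face * coupon_rate / m = 31.000000
Periods per year m = 2; per-period yield y/m = 0.020000
Number of cashflows N = 14
Cashflows (t years, CF_t, discount factor 1/(1+y/m)^(m*t), PV):
  t = 0.5000: CF_t = 31.000000, DF = 0.980392, PV = 30.392157
  t = 1.0000: CF_t = 31.000000, DF = 0.961169, PV = 29.796232
  t = 1.5000: CF_t = 31.000000, DF = 0.942322, PV = 29.211992
  t = 2.0000: CF_t = 31.000000, DF = 0.923845, PV = 28.639208
  t = 2.5000: CF_t = 31.000000, DF = 0.905731, PV = 28.077655
  t = 3.0000: CF_t = 31.000000, DF = 0.887971, PV = 27.527113
  t = 3.5000: CF_t = 31.000000, DF = 0.870560, PV = 26.987366
  t = 4.0000: CF_t = 31.000000, DF = 0.853490, PV = 26.458202
  t = 4.5000: CF_t = 31.000000, DF = 0.836755, PV = 25.939413
  t = 5.0000: CF_t = 31.000000, DF = 0.820348, PV = 25.430797
  t = 5.5000: CF_t = 31.000000, DF = 0.804263, PV = 24.932154
  t = 6.0000: CF_t = 31.000000, DF = 0.788493, PV = 24.443288
  t = 6.5000: CF_t = 31.000000, DF = 0.773033, PV = 23.964008
  t = 7.0000: CF_t = 1031.000000, DF = 0.757875, PV = 781.369150
Price P = sum_t PV_t = 1133.168736
Convexity numerator sum_t t*(t + 1/m) * CF_t / (1+y/m)^(m*t + 2):
  t = 0.5000: term = 14.605996
  t = 1.0000: term = 42.958812
  t = 1.5000: term = 84.232965
  t = 2.0000: term = 137.635564
  t = 2.5000: term = 202.405242
  t = 3.0000: term = 277.811116
  t = 3.5000: term = 363.151785
  t = 4.0000: term = 457.754351
  t = 4.5000: term = 560.973470
  t = 5.0000: term = 672.190432
  t = 5.5000: term = 790.812273
  t = 6.0000: term = 916.270905
  t = 6.5000: term = 1048.022277
  t = 7.0000: term = 39428.950782
Convexity = (1/P) * sum = 44997.775970 / 1133.168736 = 39.709687


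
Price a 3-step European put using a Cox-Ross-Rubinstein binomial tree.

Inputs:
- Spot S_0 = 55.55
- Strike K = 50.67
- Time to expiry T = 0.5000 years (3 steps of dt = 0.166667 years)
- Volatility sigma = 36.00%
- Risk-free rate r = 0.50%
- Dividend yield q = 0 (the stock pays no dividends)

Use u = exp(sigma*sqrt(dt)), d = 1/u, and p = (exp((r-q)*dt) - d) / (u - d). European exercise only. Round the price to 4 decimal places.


Answer: Price = V(0,0) = 3.3437

Derivation:
dt = T/N = 0.166667
u = exp(sigma*sqrt(dt)) = 1.158319; d = 1/u = 0.863320
p = (exp((r-q)*dt) - d) / (u - d) = 0.466150
Discount per step: exp(-r*dt) = 0.999167
Stock lattice S(k, i) with i counting down-moves:
  k=0: S(0,0) = 55.5500
  k=1: S(1,0) = 64.3446; S(1,1) = 47.9574
  k=2: S(2,0) = 74.5315; S(2,1) = 55.5500; S(2,2) = 41.4026
  k=3: S(3,0) = 86.3313; S(3,1) = 64.3446; S(3,2) = 47.9574; S(3,3) = 35.7437
Terminal payoffs V(N, i) = max(K - S_T, 0):
  V(3,0) = 0.000000; V(3,1) = 0.000000; V(3,2) = 2.712551; V(3,3) = 14.926252
Backward induction: V(k, i) = exp(-r*dt) * [p * V(k+1, i) + (1-p) * V(k+1, i+1)].
  V(2,0) = exp(-r*dt) * [p*0.000000 + (1-p)*0.000000] = 0.000000
  V(2,1) = exp(-r*dt) * [p*0.000000 + (1-p)*2.712551] = 1.446890
  V(2,2) = exp(-r*dt) * [p*2.712551 + (1-p)*14.926252] = 9.225148
  V(1,0) = exp(-r*dt) * [p*0.000000 + (1-p)*1.446890] = 0.771779
  V(1,1) = exp(-r*dt) * [p*1.446890 + (1-p)*9.225148] = 5.594651
  V(0,0) = exp(-r*dt) * [p*0.771779 + (1-p)*5.594651] = 3.343683


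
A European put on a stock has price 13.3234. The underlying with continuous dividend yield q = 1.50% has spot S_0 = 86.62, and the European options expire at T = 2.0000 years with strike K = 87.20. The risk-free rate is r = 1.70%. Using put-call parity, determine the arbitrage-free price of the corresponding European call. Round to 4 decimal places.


Put-call parity: C - P = S_0 * exp(-qT) - K * exp(-rT).
S_0 * exp(-qT) = 86.6200 * 0.97044553 = 84.05999212
K * exp(-rT) = 87.2000 * 0.96657150 = 84.28503520
C = P + S*exp(-qT) - K*exp(-rT)
C = 13.3234 + 84.05999212 - 84.28503520 = 13.0984

Answer: Call price = 13.0984


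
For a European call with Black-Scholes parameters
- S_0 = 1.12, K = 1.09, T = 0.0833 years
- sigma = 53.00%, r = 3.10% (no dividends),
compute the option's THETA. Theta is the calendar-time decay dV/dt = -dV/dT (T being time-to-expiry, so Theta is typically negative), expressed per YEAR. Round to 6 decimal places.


Answer: Theta = -0.413909

Derivation:
d1 = 0.2708604786; d2 = 0.1178932599
phi(d1) = 0.3845731609; exp(-qT) = 1.0000000000; exp(-rT) = 0.9974210313
Theta = -S*exp(-qT)*phi(d1)*sigma/(2*sqrt(T)) - r*K*exp(-rT)*N(d2) + q*S*exp(-qT)*N(d1)
N(d1) = 0.6067508287; N(d2) = 0.5469238831; sqrt(T) = 0.2886173938
Term 1 = -1.1200 * 1.0000000000 * 0.3845731609 * 0.5300 / (2 * 0.2886173938) = -0.3954762139
Term 2 = -0.0310 * 1.0900 * 0.9974210313 * 0.5469238831 = -0.0184328972
Term 3 = 0 (no dividend yield, q = 0)
Theta = -0.3954762139 + (-0.0184328972) + (0.0000000000) = -0.413909


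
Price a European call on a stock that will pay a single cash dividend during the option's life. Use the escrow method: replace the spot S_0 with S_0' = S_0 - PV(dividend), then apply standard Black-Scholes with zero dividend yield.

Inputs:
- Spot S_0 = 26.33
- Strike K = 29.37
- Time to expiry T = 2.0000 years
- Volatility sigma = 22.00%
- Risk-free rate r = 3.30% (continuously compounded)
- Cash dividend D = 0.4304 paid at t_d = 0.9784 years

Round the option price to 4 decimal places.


Answer: Price = 2.5699

Derivation:
PV(D) = D * exp(-r * t_d) = 0.4304 * 0.96822847 = 0.41672553
S_0' = S_0 - PV(D) = 26.3300 - 0.41672553 = 25.91327447
d1 = (ln(S_0'/K) + (r + sigma^2/2)*T) / (sigma*sqrt(T)) = -0.03477159
d2 = d1 - sigma*sqrt(T) = -0.34589857
exp(-rT) = 0.93613086
N(d1) = 0.48613094; N(d2) = 0.36470947
C = S_0' * N(d1) - K * exp(-rT) * N(d2) = 25.91327447 * 0.48613094 - 29.3700 * 0.93613086 * 0.36470947 = 2.5699


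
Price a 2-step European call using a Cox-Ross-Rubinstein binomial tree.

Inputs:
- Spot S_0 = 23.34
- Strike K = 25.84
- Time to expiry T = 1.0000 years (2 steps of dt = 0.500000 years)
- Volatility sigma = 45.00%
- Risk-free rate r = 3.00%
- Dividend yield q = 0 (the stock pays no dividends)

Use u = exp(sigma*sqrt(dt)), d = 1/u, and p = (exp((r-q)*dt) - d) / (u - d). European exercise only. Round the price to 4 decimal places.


Answer: Price = V(0,0) = 3.5016

Derivation:
dt = T/N = 0.500000
u = exp(sigma*sqrt(dt)) = 1.374648; d = 1/u = 0.727459
p = (exp((r-q)*dt) - d) / (u - d) = 0.444467
Discount per step: exp(-r*dt) = 0.985112
Stock lattice S(k, i) with i counting down-moves:
  k=0: S(0,0) = 23.3400
  k=1: S(1,0) = 32.0843; S(1,1) = 16.9789
  k=2: S(2,0) = 44.1046; S(2,1) = 23.3400; S(2,2) = 12.3514
Terminal payoffs V(N, i) = max(S_T - K, 0):
  V(2,0) = 18.264628; V(2,1) = 0.000000; V(2,2) = 0.000000
Backward induction: V(k, i) = exp(-r*dt) * [p * V(k+1, i) + (1-p) * V(k+1, i+1)].
  V(1,0) = exp(-r*dt) * [p*18.264628 + (1-p)*0.000000] = 7.997159
  V(1,1) = exp(-r*dt) * [p*0.000000 + (1-p)*0.000000] = 0.000000
  V(0,0) = exp(-r*dt) * [p*7.997159 + (1-p)*0.000000] = 3.501552


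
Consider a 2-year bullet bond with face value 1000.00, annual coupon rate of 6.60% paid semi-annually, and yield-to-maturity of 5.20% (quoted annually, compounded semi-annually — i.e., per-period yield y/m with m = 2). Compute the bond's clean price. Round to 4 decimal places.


Coupon per period c = face * coupon_rate / m = 33.000000
Periods per year m = 2; per-period yield y/m = 0.026000
Number of cashflows N = 4
Cashflows (t years, CF_t, discount factor 1/(1+y/m)^(m*t), PV):
  t = 0.5000: CF_t = 33.000000, DF = 0.974659, PV = 32.163743
  t = 1.0000: CF_t = 33.000000, DF = 0.949960, PV = 31.348677
  t = 1.5000: CF_t = 33.000000, DF = 0.925887, PV = 30.554266
  t = 2.0000: CF_t = 1033.000000, DF = 0.902424, PV = 932.203820
Price P = sum_t PV_t = 1026.270506

Answer: Price = 1026.2705


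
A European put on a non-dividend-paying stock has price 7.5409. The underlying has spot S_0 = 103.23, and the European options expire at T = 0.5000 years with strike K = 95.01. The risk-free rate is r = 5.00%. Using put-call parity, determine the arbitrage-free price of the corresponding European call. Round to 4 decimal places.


Put-call parity: C - P = S_0 * exp(-qT) - K * exp(-rT).
S_0 * exp(-qT) = 103.2300 * 1.00000000 = 103.23000000
K * exp(-rT) = 95.0100 * 0.97530991 = 92.66419474
C = P + S*exp(-qT) - K*exp(-rT)
C = 7.5409 + 103.23000000 - 92.66419474 = 18.1067

Answer: Call price = 18.1067


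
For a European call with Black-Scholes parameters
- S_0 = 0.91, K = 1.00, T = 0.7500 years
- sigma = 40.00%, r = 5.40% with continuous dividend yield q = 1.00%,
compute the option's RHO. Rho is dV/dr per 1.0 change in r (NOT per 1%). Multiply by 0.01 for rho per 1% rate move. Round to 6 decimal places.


Answer: Rho = 0.261514

Derivation:
d1 = -0.0037836057; d2 = -0.3501937672
phi(d1) = 0.3989394248; exp(-qT) = 0.9925280548; exp(-rT) = 0.9603091645
N(d2) = 0.3630966420
Rho = K*T*exp(-rT)*N(d2) = 1.0000 * 0.7500 * 0.9603091645 * 0.3630966420 = 0.261514


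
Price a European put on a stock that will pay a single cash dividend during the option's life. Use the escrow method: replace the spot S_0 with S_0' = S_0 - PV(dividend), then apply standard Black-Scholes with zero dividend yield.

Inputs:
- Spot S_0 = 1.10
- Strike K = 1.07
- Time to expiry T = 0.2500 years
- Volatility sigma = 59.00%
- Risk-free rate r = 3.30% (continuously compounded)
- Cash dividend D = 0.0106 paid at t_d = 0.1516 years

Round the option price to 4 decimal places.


PV(D) = D * exp(-r * t_d) = 0.0106 * 0.99500969 = 0.01054710
S_0' = S_0 - PV(D) = 1.1000 - 0.01054710 = 1.08945290
d1 = (ln(S_0'/K) + (r + sigma^2/2)*T) / (sigma*sqrt(T)) = 0.23654065
d2 = d1 - sigma*sqrt(T) = -0.05845935
exp(-rT) = 0.99178394
N(-d1) = 0.40650658; N(-d2) = 0.52330863
P = K * exp(-rT) * N(-d2) - S_0' * N(-d1) = 1.0700 * 0.99178394 * 0.52330863 - 1.08945290 * 0.40650658 = 0.1125

Answer: Price = 0.1125


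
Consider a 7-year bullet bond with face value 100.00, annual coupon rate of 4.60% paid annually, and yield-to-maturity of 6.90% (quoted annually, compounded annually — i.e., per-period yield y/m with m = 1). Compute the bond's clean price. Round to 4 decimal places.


Answer: Price = 87.5613

Derivation:
Coupon per period c = face * coupon_rate / m = 4.600000
Periods per year m = 1; per-period yield y/m = 0.069000
Number of cashflows N = 7
Cashflows (t years, CF_t, discount factor 1/(1+y/m)^(m*t), PV):
  t = 1.0000: CF_t = 4.600000, DF = 0.935454, PV = 4.303087
  t = 2.0000: CF_t = 4.600000, DF = 0.875074, PV = 4.025339
  t = 3.0000: CF_t = 4.600000, DF = 0.818591, PV = 3.765518
  t = 4.0000: CF_t = 4.600000, DF = 0.765754, PV = 3.522468
  t = 5.0000: CF_t = 4.600000, DF = 0.716327, PV = 3.295105
  t = 6.0000: CF_t = 4.600000, DF = 0.670091, PV = 3.082418
  t = 7.0000: CF_t = 104.600000, DF = 0.626839, PV = 65.567368
Price P = sum_t PV_t = 87.561303


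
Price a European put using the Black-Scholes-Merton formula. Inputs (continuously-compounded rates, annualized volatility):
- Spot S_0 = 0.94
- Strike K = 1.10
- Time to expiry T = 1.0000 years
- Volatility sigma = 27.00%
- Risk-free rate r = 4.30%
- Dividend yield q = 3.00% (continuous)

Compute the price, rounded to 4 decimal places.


d1 = (ln(S/K) + (r - q + 0.5*sigma^2) * T) / (sigma * sqrt(T)) = -0.39902068
d2 = d1 - sigma * sqrt(T) = -0.66902068
exp(-rT) = 0.95791139; exp(-qT) = 0.97044553
P = K * exp(-rT) * N(-d2) - S_0 * exp(-qT) * N(-d1)
N(-d1) = 0.65506102; N(-d2) = 0.74825886
P = 1.1000 * 0.95791139 * 0.74825886 - 0.9400 * 0.97044553 * 0.65506102 = 0.1909

Answer: Price = 0.1909


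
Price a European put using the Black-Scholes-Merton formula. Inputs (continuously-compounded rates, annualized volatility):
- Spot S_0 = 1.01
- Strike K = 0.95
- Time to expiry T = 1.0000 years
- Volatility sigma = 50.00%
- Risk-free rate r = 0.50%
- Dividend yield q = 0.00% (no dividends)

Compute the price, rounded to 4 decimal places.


d1 = (ln(S/K) + (r - q + 0.5*sigma^2) * T) / (sigma * sqrt(T)) = 0.38248725
d2 = d1 - sigma * sqrt(T) = -0.11751275
exp(-rT) = 0.99501248; exp(-qT) = 1.00000000
P = K * exp(-rT) * N(-d2) - S_0 * exp(-qT) * N(-d1)
N(-d1) = 0.35104999; N(-d2) = 0.54677313
P = 0.9500 * 0.99501248 * 0.54677313 - 1.0100 * 1.00000000 * 0.35104999 = 0.1623

Answer: Price = 0.1623


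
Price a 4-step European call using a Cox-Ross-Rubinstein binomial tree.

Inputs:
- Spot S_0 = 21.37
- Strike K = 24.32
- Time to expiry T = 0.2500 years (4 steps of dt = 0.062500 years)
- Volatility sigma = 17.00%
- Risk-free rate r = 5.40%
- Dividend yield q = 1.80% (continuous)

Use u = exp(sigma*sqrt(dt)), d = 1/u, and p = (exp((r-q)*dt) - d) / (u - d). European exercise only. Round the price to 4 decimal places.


dt = T/N = 0.062500
u = exp(sigma*sqrt(dt)) = 1.043416; d = 1/u = 0.958390
p = (exp((r-q)*dt) - d) / (u - d) = 0.515869
Discount per step: exp(-r*dt) = 0.996631
Stock lattice S(k, i) with i counting down-moves:
  k=0: S(0,0) = 21.3700
  k=1: S(1,0) = 22.2978; S(1,1) = 20.4808
  k=2: S(2,0) = 23.2659; S(2,1) = 21.3700; S(2,2) = 19.6286
  k=3: S(3,0) = 24.2760; S(3,1) = 22.2978; S(3,2) = 20.4808; S(3,3) = 18.8119
  k=4: S(4,0) = 25.3300; S(4,1) = 23.2659; S(4,2) = 21.3700; S(4,3) = 19.6286; S(4,4) = 18.0291
Terminal payoffs V(N, i) = max(S_T - K, 0):
  V(4,0) = 1.009965; V(4,1) = 0.000000; V(4,2) = 0.000000; V(4,3) = 0.000000; V(4,4) = 0.000000
Backward induction: V(k, i) = exp(-r*dt) * [p * V(k+1, i) + (1-p) * V(k+1, i+1)].
  V(3,0) = exp(-r*dt) * [p*1.009965 + (1-p)*0.000000] = 0.519254
  V(3,1) = exp(-r*dt) * [p*0.000000 + (1-p)*0.000000] = 0.000000
  V(3,2) = exp(-r*dt) * [p*0.000000 + (1-p)*0.000000] = 0.000000
  V(3,3) = exp(-r*dt) * [p*0.000000 + (1-p)*0.000000] = 0.000000
  V(2,0) = exp(-r*dt) * [p*0.519254 + (1-p)*0.000000] = 0.266965
  V(2,1) = exp(-r*dt) * [p*0.000000 + (1-p)*0.000000] = 0.000000
  V(2,2) = exp(-r*dt) * [p*0.000000 + (1-p)*0.000000] = 0.000000
  V(1,0) = exp(-r*dt) * [p*0.266965 + (1-p)*0.000000] = 0.137255
  V(1,1) = exp(-r*dt) * [p*0.000000 + (1-p)*0.000000] = 0.000000
  V(0,0) = exp(-r*dt) * [p*0.137255 + (1-p)*0.000000] = 0.070567

Answer: Price = V(0,0) = 0.0706


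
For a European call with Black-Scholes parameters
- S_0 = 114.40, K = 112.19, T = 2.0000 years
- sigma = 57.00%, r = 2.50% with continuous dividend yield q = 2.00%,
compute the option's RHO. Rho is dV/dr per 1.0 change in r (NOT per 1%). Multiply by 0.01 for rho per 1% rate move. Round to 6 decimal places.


d1 = 0.4396556948; d2 = -0.3664460358
phi(d1) = 0.3621897265; exp(-qT) = 0.9607894392; exp(-rT) = 0.9512294245
N(d2) = 0.3570161367
Rho = K*T*exp(-rT)*N(d2) = 112.1900 * 2.0000 * 0.9512294245 * 0.3570161367 = 76.200403

Answer: Rho = 76.200403


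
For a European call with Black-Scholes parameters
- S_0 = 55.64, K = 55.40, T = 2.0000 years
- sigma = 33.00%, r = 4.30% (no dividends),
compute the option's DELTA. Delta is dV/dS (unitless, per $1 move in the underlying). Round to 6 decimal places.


d1 = 0.4268841635; d2 = -0.0398063120
phi(d1) = 0.3641994661; exp(-qT) = 1.0000000000; exp(-rT) = 0.9175942312
N(d1) = 0.6652681496
Delta = exp(-qT) * N(d1) = 1.0000000000 * 0.6652681496 = 0.665268

Answer: Delta = 0.665268


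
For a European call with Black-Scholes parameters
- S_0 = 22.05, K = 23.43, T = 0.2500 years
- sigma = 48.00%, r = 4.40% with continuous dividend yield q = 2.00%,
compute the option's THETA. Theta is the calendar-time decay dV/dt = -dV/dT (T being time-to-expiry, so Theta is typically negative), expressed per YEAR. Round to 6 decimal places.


d1 = -0.1079360443; d2 = -0.3479360443
phi(d1) = 0.3966251591; exp(-qT) = 0.9950124792; exp(-rT) = 0.9890602788
Theta = -S*exp(-qT)*phi(d1)*sigma/(2*sqrt(T)) - r*K*exp(-rT)*N(d2) + q*S*exp(-qT)*N(d1)
N(d1) = 0.4570232125; N(d2) = 0.3639441075; sqrt(T) = 0.5000000000
Term 1 = -22.0500 * 0.9950124792 * 0.3966251591 * 0.4800 / (2 * 0.5000000000) = -4.1769436667
Term 2 = -0.0440 * 23.4300 * 0.9890602788 * 0.3639441075 = -0.3710927059
Term 3 = 0.0200 * 22.0500 * 0.9950124792 * 0.4570232125 = 0.2005420157
Theta = -4.1769436667 + (-0.3710927059) + (0.2005420157) = -4.347494

Answer: Theta = -4.347494


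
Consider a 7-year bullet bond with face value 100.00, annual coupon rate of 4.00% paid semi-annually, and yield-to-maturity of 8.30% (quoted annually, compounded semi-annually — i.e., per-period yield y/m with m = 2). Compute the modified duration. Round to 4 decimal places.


Answer: Modified duration = 5.7938

Derivation:
Coupon per period c = face * coupon_rate / m = 2.000000
Periods per year m = 2; per-period yield y/m = 0.041500
Number of cashflows N = 14
Cashflows (t years, CF_t, discount factor 1/(1+y/m)^(m*t), PV):
  t = 0.5000: CF_t = 2.000000, DF = 0.960154, PV = 1.920307
  t = 1.0000: CF_t = 2.000000, DF = 0.921895, PV = 1.843790
  t = 1.5000: CF_t = 2.000000, DF = 0.885161, PV = 1.770322
  t = 2.0000: CF_t = 2.000000, DF = 0.849890, PV = 1.699781
  t = 2.5000: CF_t = 2.000000, DF = 0.816025, PV = 1.632051
  t = 3.0000: CF_t = 2.000000, DF = 0.783510, PV = 1.567019
  t = 3.5000: CF_t = 2.000000, DF = 0.752290, PV = 1.504579
  t = 4.0000: CF_t = 2.000000, DF = 0.722314, PV = 1.444627
  t = 4.5000: CF_t = 2.000000, DF = 0.693532, PV = 1.387064
  t = 5.0000: CF_t = 2.000000, DF = 0.665897, PV = 1.331795
  t = 5.5000: CF_t = 2.000000, DF = 0.639364, PV = 1.278727
  t = 6.0000: CF_t = 2.000000, DF = 0.613887, PV = 1.227775
  t = 6.5000: CF_t = 2.000000, DF = 0.589426, PV = 1.178852
  t = 7.0000: CF_t = 102.000000, DF = 0.565940, PV = 57.725849
Price P = sum_t PV_t = 77.512539
First compute Macaulay numerator sum_t t * PV_t:
  t * PV_t at t = 0.5000: 0.960154
  t * PV_t at t = 1.0000: 1.843790
  t * PV_t at t = 1.5000: 2.655482
  t * PV_t at t = 2.0000: 3.399561
  t * PV_t at t = 2.5000: 4.080127
  t * PV_t at t = 3.0000: 4.701058
  t * PV_t at t = 3.5000: 5.266027
  t * PV_t at t = 4.0000: 5.778509
  t * PV_t at t = 4.5000: 6.241788
  t * PV_t at t = 5.0000: 6.658973
  t * PV_t at t = 5.5000: 7.033001
  t * PV_t at t = 6.0000: 7.366649
  t * PV_t at t = 6.5000: 7.662541
  t * PV_t at t = 7.0000: 404.080946
Macaulay duration D = 467.728605 / 77.512539 = 6.034232
Modified duration = D / (1 + y/m) = 6.034232 / (1 + 0.041500) = 5.793789


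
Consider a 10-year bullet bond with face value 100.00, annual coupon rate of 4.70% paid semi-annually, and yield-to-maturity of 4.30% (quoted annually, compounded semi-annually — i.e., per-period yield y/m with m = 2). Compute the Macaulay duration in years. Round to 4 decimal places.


Coupon per period c = face * coupon_rate / m = 2.350000
Periods per year m = 2; per-period yield y/m = 0.021500
Number of cashflows N = 20
Cashflows (t years, CF_t, discount factor 1/(1+y/m)^(m*t), PV):
  t = 0.5000: CF_t = 2.350000, DF = 0.978953, PV = 2.300538
  t = 1.0000: CF_t = 2.350000, DF = 0.958348, PV = 2.252118
  t = 1.5000: CF_t = 2.350000, DF = 0.938177, PV = 2.204716
  t = 2.0000: CF_t = 2.350000, DF = 0.918431, PV = 2.158313
  t = 2.5000: CF_t = 2.350000, DF = 0.899100, PV = 2.112886
  t = 3.0000: CF_t = 2.350000, DF = 0.880177, PV = 2.068415
  t = 3.5000: CF_t = 2.350000, DF = 0.861651, PV = 2.024880
  t = 4.0000: CF_t = 2.350000, DF = 0.843515, PV = 1.982261
  t = 4.5000: CF_t = 2.350000, DF = 0.825762, PV = 1.940540
  t = 5.0000: CF_t = 2.350000, DF = 0.808381, PV = 1.899696
  t = 5.5000: CF_t = 2.350000, DF = 0.791367, PV = 1.859712
  t = 6.0000: CF_t = 2.350000, DF = 0.774711, PV = 1.820570
  t = 6.5000: CF_t = 2.350000, DF = 0.758405, PV = 1.782252
  t = 7.0000: CF_t = 2.350000, DF = 0.742442, PV = 1.744740
  t = 7.5000: CF_t = 2.350000, DF = 0.726816, PV = 1.708017
  t = 8.0000: CF_t = 2.350000, DF = 0.711518, PV = 1.672068
  t = 8.5000: CF_t = 2.350000, DF = 0.696543, PV = 1.636875
  t = 9.0000: CF_t = 2.350000, DF = 0.681882, PV = 1.602423
  t = 9.5000: CF_t = 2.350000, DF = 0.667530, PV = 1.568696
  t = 10.0000: CF_t = 102.350000, DF = 0.653480, PV = 66.883721
Price P = sum_t PV_t = 103.223438
Macaulay numerator sum_t t * PV_t:
  t * PV_t at t = 0.5000: 1.150269
  t * PV_t at t = 1.0000: 2.252118
  t * PV_t at t = 1.5000: 3.307075
  t * PV_t at t = 2.0000: 4.316626
  t * PV_t at t = 2.5000: 5.282214
  t * PV_t at t = 3.0000: 6.205244
  t * PV_t at t = 3.5000: 7.087080
  t * PV_t at t = 4.0000: 7.929045
  t * PV_t at t = 4.5000: 8.732428
  t * PV_t at t = 5.0000: 9.498481
  t * PV_t at t = 5.5000: 10.228418
  t * PV_t at t = 6.0000: 10.923421
  t * PV_t at t = 6.5000: 11.584636
  t * PV_t at t = 7.0000: 12.213179
  t * PV_t at t = 7.5000: 12.810131
  t * PV_t at t = 8.0000: 13.376544
  t * PV_t at t = 8.5000: 13.913439
  t * PV_t at t = 9.0000: 14.421807
  t * PV_t at t = 9.5000: 14.902613
  t * PV_t at t = 10.0000: 668.837212
Macaulay duration D = (sum_t t * PV_t) / P = 838.971979 / 103.223438 = 8.127728

Answer: Macaulay duration = 8.1277 years


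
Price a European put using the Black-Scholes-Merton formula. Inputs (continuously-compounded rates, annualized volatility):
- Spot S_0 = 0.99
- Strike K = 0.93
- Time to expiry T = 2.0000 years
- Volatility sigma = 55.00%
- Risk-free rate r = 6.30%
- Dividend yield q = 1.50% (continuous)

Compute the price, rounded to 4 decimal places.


Answer: Price = 0.2043

Derivation:
d1 = (ln(S/K) + (r - q + 0.5*sigma^2) * T) / (sigma * sqrt(T)) = 0.59271022
d2 = d1 - sigma * sqrt(T) = -0.18510724
exp(-rT) = 0.88161485; exp(-qT) = 0.97044553
P = K * exp(-rT) * N(-d2) - S_0 * exp(-qT) * N(-d1)
N(-d1) = 0.27668755; N(-d2) = 0.57342754
P = 0.9300 * 0.88161485 * 0.57342754 - 0.9900 * 0.97044553 * 0.27668755 = 0.2043


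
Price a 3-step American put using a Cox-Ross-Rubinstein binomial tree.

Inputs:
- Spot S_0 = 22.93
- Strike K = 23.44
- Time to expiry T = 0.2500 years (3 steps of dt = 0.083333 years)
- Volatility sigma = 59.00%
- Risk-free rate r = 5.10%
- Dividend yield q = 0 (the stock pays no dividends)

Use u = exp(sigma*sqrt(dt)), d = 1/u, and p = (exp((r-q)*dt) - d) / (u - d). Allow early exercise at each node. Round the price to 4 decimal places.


dt = T/N = 0.083333
u = exp(sigma*sqrt(dt)) = 1.185682; d = 1/u = 0.843396
p = (exp((r-q)*dt) - d) / (u - d) = 0.469966
Discount per step: exp(-r*dt) = 0.995759
Stock lattice S(k, i) with i counting down-moves:
  k=0: S(0,0) = 22.9300
  k=1: S(1,0) = 27.1877; S(1,1) = 19.3391
  k=2: S(2,0) = 32.2360; S(2,1) = 22.9300; S(2,2) = 16.3105
  k=3: S(3,0) = 38.2216; S(3,1) = 27.1877; S(3,2) = 19.3391; S(3,3) = 13.7562
Terminal payoffs V(N, i) = max(K - S_T, 0):
  V(3,0) = 0.000000; V(3,1) = 0.000000; V(3,2) = 4.100923; V(3,3) = 9.683780
Backward induction: V(k, i) = exp(-r*dt) * [p * V(k+1, i) + (1-p) * V(k+1, i+1)]; then take max(V_cont, immediate exercise) for American.
  V(2,0) = exp(-r*dt) * [p*0.000000 + (1-p)*0.000000] = 0.000000; exercise = 0.000000; V(2,0) = max -> 0.000000
  V(2,1) = exp(-r*dt) * [p*0.000000 + (1-p)*4.100923] = 2.164410; exercise = 0.510000; V(2,1) = max -> 2.164410
  V(2,2) = exp(-r*dt) * [p*4.100923 + (1-p)*9.683780] = 7.030085; exercise = 7.129494; V(2,2) = max -> 7.129494
  V(1,0) = exp(-r*dt) * [p*0.000000 + (1-p)*2.164410] = 1.142346; exercise = 0.000000; V(1,0) = max -> 1.142346
  V(1,1) = exp(-r*dt) * [p*2.164410 + (1-p)*7.129494] = 4.775733; exercise = 4.100923; V(1,1) = max -> 4.775733
  V(0,0) = exp(-r*dt) * [p*1.142346 + (1-p)*4.775733] = 3.055153; exercise = 0.510000; V(0,0) = max -> 3.055153

Answer: Price = V(0,0) = 3.0552


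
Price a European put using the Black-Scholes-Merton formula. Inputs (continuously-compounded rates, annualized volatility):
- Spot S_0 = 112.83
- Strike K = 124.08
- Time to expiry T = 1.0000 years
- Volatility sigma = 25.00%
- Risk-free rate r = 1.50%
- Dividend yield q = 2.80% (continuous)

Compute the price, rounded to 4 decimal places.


Answer: Price = 18.8498

Derivation:
d1 = (ln(S/K) + (r - q + 0.5*sigma^2) * T) / (sigma * sqrt(T)) = -0.30717703
d2 = d1 - sigma * sqrt(T) = -0.55717703
exp(-rT) = 0.98511194; exp(-qT) = 0.97238837
P = K * exp(-rT) * N(-d2) - S_0 * exp(-qT) * N(-d1)
N(-d1) = 0.62064569; N(-d2) = 0.71129676
P = 124.0800 * 0.98511194 * 0.71129676 - 112.8300 * 0.97238837 * 0.62064569 = 18.8498


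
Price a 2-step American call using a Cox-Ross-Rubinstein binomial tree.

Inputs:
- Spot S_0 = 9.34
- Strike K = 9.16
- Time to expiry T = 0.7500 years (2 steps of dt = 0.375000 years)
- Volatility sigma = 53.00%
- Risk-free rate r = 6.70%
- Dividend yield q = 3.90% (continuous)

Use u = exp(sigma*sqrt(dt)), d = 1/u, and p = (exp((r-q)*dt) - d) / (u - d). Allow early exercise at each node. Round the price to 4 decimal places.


dt = T/N = 0.375000
u = exp(sigma*sqrt(dt)) = 1.383418; d = 1/u = 0.722847
p = (exp((r-q)*dt) - d) / (u - d) = 0.435545
Discount per step: exp(-r*dt) = 0.975188
Stock lattice S(k, i) with i counting down-moves:
  k=0: S(0,0) = 9.3400
  k=1: S(1,0) = 12.9211; S(1,1) = 6.7514
  k=2: S(2,0) = 17.8753; S(2,1) = 9.3400; S(2,2) = 4.8802
Terminal payoffs V(N, i) = max(S_T - K, 0):
  V(2,0) = 8.715321; V(2,1) = 0.180000; V(2,2) = 0.000000
Backward induction: V(k, i) = exp(-r*dt) * [p * V(k+1, i) + (1-p) * V(k+1, i+1)]; then take max(V_cont, immediate exercise) for American.
  V(1,0) = exp(-r*dt) * [p*8.715321 + (1-p)*0.180000] = 3.800808; exercise = 3.761126; V(1,0) = max -> 3.800808
  V(1,1) = exp(-r*dt) * [p*0.180000 + (1-p)*0.000000] = 0.076453; exercise = 0.000000; V(1,1) = max -> 0.076453
  V(0,0) = exp(-r*dt) * [p*3.800808 + (1-p)*0.076453] = 1.656430; exercise = 0.180000; V(0,0) = max -> 1.656430

Answer: Price = V(0,0) = 1.6564


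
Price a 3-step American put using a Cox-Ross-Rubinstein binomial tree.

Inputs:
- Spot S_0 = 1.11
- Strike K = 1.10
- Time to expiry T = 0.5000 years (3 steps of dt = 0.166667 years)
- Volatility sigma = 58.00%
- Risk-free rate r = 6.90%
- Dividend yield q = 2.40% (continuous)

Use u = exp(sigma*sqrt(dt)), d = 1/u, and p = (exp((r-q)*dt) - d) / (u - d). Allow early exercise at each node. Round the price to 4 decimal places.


Answer: Price = V(0,0) = 0.1762

Derivation:
dt = T/N = 0.166667
u = exp(sigma*sqrt(dt)) = 1.267167; d = 1/u = 0.789162
p = (exp((r-q)*dt) - d) / (u - d) = 0.456828
Discount per step: exp(-r*dt) = 0.988566
Stock lattice S(k, i) with i counting down-moves:
  k=0: S(0,0) = 1.1100
  k=1: S(1,0) = 1.4066; S(1,1) = 0.8760
  k=2: S(2,0) = 1.7823; S(2,1) = 1.1100; S(2,2) = 0.6913
  k=3: S(3,0) = 2.2585; S(3,1) = 1.4066; S(3,2) = 0.8760; S(3,3) = 0.5455
Terminal payoffs V(N, i) = max(K - S_T, 0):
  V(3,0) = 0.000000; V(3,1) = 0.000000; V(3,2) = 0.224030; V(3,3) = 0.554467
Backward induction: V(k, i) = exp(-r*dt) * [p * V(k+1, i) + (1-p) * V(k+1, i+1)]; then take max(V_cont, immediate exercise) for American.
  V(2,0) = exp(-r*dt) * [p*0.000000 + (1-p)*0.000000] = 0.000000; exercise = 0.000000; V(2,0) = max -> 0.000000
  V(2,1) = exp(-r*dt) * [p*0.000000 + (1-p)*0.224030] = 0.120296; exercise = 0.000000; V(2,1) = max -> 0.120296
  V(2,2) = exp(-r*dt) * [p*0.224030 + (1-p)*0.554467] = 0.398900; exercise = 0.408718; V(2,2) = max -> 0.408718
  V(1,0) = exp(-r*dt) * [p*0.000000 + (1-p)*0.120296] = 0.064594; exercise = 0.000000; V(1,0) = max -> 0.064594
  V(1,1) = exp(-r*dt) * [p*0.120296 + (1-p)*0.408718] = 0.273792; exercise = 0.224030; V(1,1) = max -> 0.273792
  V(0,0) = exp(-r*dt) * [p*0.064594 + (1-p)*0.273792] = 0.176187; exercise = 0.000000; V(0,0) = max -> 0.176187


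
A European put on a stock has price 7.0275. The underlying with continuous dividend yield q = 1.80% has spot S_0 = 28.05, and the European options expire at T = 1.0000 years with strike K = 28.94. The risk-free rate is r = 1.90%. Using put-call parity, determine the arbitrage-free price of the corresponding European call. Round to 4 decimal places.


Answer: Call price = 6.1818

Derivation:
Put-call parity: C - P = S_0 * exp(-qT) - K * exp(-rT).
S_0 * exp(-qT) = 28.0500 * 0.98216103 = 27.54961696
K * exp(-rT) = 28.9400 * 0.98117936 = 28.39533074
C = P + S*exp(-qT) - K*exp(-rT)
C = 7.0275 + 27.54961696 - 28.39533074 = 6.1818


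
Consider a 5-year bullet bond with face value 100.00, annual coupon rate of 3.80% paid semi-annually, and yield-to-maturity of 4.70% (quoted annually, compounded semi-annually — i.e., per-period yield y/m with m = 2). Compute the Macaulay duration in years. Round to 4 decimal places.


Coupon per period c = face * coupon_rate / m = 1.900000
Periods per year m = 2; per-period yield y/m = 0.023500
Number of cashflows N = 10
Cashflows (t years, CF_t, discount factor 1/(1+y/m)^(m*t), PV):
  t = 0.5000: CF_t = 1.900000, DF = 0.977040, PV = 1.856375
  t = 1.0000: CF_t = 1.900000, DF = 0.954606, PV = 1.813752
  t = 1.5000: CF_t = 1.900000, DF = 0.932688, PV = 1.772107
  t = 2.0000: CF_t = 1.900000, DF = 0.911273, PV = 1.731419
  t = 2.5000: CF_t = 1.900000, DF = 0.890350, PV = 1.691665
  t = 3.0000: CF_t = 1.900000, DF = 0.869907, PV = 1.652824
  t = 3.5000: CF_t = 1.900000, DF = 0.849934, PV = 1.614874
  t = 4.0000: CF_t = 1.900000, DF = 0.830419, PV = 1.577796
  t = 4.5000: CF_t = 1.900000, DF = 0.811352, PV = 1.541569
  t = 5.0000: CF_t = 101.900000, DF = 0.792723, PV = 80.778487
Price P = sum_t PV_t = 96.030868
Macaulay numerator sum_t t * PV_t:
  t * PV_t at t = 0.5000: 0.928188
  t * PV_t at t = 1.0000: 1.813752
  t * PV_t at t = 1.5000: 2.658161
  t * PV_t at t = 2.0000: 3.462838
  t * PV_t at t = 2.5000: 4.229163
  t * PV_t at t = 3.0000: 4.958471
  t * PV_t at t = 3.5000: 5.652059
  t * PV_t at t = 4.0000: 6.311184
  t * PV_t at t = 4.5000: 6.937061
  t * PV_t at t = 5.0000: 403.892435
Macaulay duration D = (sum_t t * PV_t) / P = 440.843311 / 96.030868 = 4.590642

Answer: Macaulay duration = 4.5906 years
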